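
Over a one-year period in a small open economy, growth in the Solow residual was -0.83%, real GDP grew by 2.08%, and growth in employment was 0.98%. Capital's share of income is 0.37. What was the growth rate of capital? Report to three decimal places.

Labor's share = 1 − 0.37 = 0.63.
gY = gA + 0.63×0.98 + 0.37×g.
0.37×g = 2.08 + 0.83 − 0.6174 = 2.2926.
g = 2.2926 / 0.37 = 6.19622%.

Capital growth was 6.196%.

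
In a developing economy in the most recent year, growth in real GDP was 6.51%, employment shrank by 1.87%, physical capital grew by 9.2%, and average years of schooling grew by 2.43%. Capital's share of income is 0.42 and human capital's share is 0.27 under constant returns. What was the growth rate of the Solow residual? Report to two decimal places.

Labor's share = 1 − 0.42 − 0.27 = 0.31.
Physical capital: 0.42 × 9.2 = 3.864 pp.
Average years of schooling: 0.27 × 2.43 = 0.6561 pp.
Employment: 0.31 × (-1.87) = -0.5797 pp.
TFP growth = 6.51 − 3.9404 = 2.5696%.

2.57%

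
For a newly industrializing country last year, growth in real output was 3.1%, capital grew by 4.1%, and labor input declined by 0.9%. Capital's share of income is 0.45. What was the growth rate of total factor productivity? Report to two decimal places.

Labor's share = 1 − 0.45 = 0.55.
Capital: 0.45 × 4.1 = 1.845 pp.
Labor input: 0.55 × (-0.9) = -0.495 pp.
TFP growth = 3.1 − 1.35 = 1.75%.

Total factor productivity grew 1.75%.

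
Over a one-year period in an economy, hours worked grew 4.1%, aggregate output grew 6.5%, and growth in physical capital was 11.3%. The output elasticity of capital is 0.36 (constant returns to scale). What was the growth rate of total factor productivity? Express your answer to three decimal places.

Labor's share = 1 − 0.36 = 0.64.
Physical capital: 0.36 × 11.3 = 4.068 pp.
Hours worked: 0.64 × 4.1 = 2.624 pp.
TFP growth = 6.5 − 6.692 = -0.192%.

-0.192%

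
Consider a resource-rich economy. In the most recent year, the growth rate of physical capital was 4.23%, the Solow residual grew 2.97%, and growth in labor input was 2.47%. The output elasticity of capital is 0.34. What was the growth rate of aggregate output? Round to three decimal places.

Labor's share = 1 − 0.34 = 0.66.
Physical capital: 0.34 × 4.23 = 1.4382 pp.
Labor input: 0.66 × 2.47 = 1.6302 pp.
Output growth = 2.97 + 3.0684 = 6.0384%.

6.038%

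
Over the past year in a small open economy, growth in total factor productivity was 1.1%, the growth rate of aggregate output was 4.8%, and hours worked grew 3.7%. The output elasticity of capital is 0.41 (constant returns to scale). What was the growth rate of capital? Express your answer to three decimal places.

Labor's share = 1 − 0.41 = 0.59.
gY = gA + 0.59×3.7 + 0.41×g.
0.41×g = 4.8 − 1.1 − 2.183 = 1.517.
g = 1.517 / 0.41 = 3.7%.

3.700%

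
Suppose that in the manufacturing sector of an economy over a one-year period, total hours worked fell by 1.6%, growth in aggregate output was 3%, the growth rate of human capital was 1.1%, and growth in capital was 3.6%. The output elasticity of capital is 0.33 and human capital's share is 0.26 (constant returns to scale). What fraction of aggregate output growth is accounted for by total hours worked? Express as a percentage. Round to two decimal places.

-21.87%

Labor's share = 1 − 0.33 − 0.26 = 0.41.
Total hours worked contributed 0.41 × (-1.6) = -0.656 pp.
Share of growth = -0.656 / 3 × 100 = -21.8667%.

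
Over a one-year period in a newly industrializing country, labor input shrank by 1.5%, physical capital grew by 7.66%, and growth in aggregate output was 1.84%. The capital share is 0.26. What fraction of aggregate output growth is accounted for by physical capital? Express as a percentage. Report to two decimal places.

108.24%

Physical capital contributed 0.26 × 7.66 = 1.9916 pp.
Share of growth = 1.9916 / 1.84 × 100 = 108.2391%.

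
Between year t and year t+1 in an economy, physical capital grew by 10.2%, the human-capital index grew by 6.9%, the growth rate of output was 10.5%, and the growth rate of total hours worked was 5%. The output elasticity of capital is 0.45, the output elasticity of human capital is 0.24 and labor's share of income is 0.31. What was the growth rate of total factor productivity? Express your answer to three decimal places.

Labor's share = 1 − 0.45 − 0.24 = 0.31.
Physical capital: 0.45 × 10.2 = 4.59 pp.
The human-capital index: 0.24 × 6.9 = 1.656 pp.
Total hours worked: 0.31 × 5 = 1.55 pp.
TFP growth = 10.5 − 7.796 = 2.704%.

2.704%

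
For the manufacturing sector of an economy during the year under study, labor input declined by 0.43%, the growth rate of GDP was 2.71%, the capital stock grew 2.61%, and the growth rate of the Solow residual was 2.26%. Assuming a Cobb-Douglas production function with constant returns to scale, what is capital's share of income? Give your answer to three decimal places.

Capital's share of income is 0.289.

gY = gA + α·gK + (1−α)·gL, so gY − gA − gL = α(gK − gL).
2.71 − 2.26 + 0.43 = α × (2.61 − (-0.43)).
0.88 = 3.04 α, so α = 0.28947.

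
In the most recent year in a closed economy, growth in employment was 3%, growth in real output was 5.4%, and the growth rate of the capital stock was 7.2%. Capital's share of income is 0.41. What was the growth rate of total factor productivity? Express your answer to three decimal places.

Total factor productivity growth was 0.678%.

Labor's share = 1 − 0.41 = 0.59.
The capital stock: 0.41 × 7.2 = 2.952 pp.
Employment: 0.59 × 3 = 1.77 pp.
TFP growth = 5.4 − 4.722 = 0.678%.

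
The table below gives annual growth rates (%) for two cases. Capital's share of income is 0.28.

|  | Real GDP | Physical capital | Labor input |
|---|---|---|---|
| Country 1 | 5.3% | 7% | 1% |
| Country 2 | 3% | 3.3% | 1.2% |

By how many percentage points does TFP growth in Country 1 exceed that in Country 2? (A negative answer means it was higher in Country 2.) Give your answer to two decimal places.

Labor's share = 1 − 0.28 = 0.72.
Country 1: TFP = 5.3 − 1.96 − 0.72 = 2.62%.
Country 2: TFP = 3 − 0.924 − 0.864 = 1.212%.
Difference = 2.62 − (1.212) = 1.408 pp.

1.41 percentage points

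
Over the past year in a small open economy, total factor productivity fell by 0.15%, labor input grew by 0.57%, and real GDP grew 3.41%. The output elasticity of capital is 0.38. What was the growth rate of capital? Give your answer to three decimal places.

8.438%

Labor's share = 1 − 0.38 = 0.62.
gY = gA + 0.62×0.57 + 0.38×g.
0.38×g = 3.41 + 0.15 − 0.3534 = 3.2066.
g = 3.2066 / 0.38 = 8.43842%.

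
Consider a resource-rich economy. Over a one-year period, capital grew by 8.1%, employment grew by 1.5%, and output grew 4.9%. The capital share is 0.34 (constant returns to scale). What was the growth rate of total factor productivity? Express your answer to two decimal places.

Labor's share = 1 − 0.34 = 0.66.
Capital: 0.34 × 8.1 = 2.754 pp.
Employment: 0.66 × 1.5 = 0.99 pp.
TFP growth = 4.9 − 3.744 = 1.156%.

Total factor productivity grew 1.16%.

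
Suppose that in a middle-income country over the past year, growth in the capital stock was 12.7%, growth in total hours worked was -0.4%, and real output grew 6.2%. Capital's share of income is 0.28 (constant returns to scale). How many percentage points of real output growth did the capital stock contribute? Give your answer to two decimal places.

Contribution = share × growth = 0.28 × 12.7 = 3.556 pp.

3.56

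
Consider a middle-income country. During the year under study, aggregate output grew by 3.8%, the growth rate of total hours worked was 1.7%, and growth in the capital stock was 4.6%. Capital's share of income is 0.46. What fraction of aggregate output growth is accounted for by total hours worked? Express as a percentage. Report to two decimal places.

24.16%

Labor's share = 1 − 0.46 = 0.54.
Total hours worked contributed 0.54 × 1.7 = 0.918 pp.
Share of growth = 0.918 / 3.8 × 100 = 24.1579%.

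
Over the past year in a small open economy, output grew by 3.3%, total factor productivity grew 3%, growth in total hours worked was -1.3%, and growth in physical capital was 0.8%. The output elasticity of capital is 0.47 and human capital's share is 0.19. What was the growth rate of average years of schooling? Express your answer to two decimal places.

Labor's share = 1 − 0.47 − 0.19 = 0.34.
gY = gA + 0.47×0.8 + 0.34×(-1.3) + 0.19×g.
0.19×g = 3.3 − 3 + 0.066 = 0.366.
g = 0.366 / 0.19 = 1.9263%.

Average years of schooling grew 1.93%.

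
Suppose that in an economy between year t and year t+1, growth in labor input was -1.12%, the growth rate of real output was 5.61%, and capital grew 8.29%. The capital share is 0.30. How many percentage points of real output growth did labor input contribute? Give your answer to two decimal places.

Labor's share = 1 − 0.3 = 0.7.
Contribution = share × growth = 0.7 × (-1.12) = -0.784 pp.

-0.78 pp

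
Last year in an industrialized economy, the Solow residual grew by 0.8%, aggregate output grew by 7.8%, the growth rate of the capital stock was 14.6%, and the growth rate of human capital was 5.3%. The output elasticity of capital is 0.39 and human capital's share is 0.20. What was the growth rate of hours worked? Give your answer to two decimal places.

Labor's share = 1 − 0.39 − 0.2 = 0.41.
gY = gA + 0.39×14.6 + 0.2×5.3 + 0.41×g.
0.41×g = 7.8 − 0.8 − 6.754 = 0.246.
g = 0.246 / 0.41 = 0.6%.

Hours worked grew 0.60%.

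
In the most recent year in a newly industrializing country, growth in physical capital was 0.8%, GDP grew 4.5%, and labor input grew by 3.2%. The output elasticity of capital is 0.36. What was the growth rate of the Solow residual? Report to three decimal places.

Labor's share = 1 − 0.36 = 0.64.
Physical capital: 0.36 × 0.8 = 0.288 pp.
Labor input: 0.64 × 3.2 = 2.048 pp.
TFP growth = 4.5 − 2.336 = 2.164%.

2.164%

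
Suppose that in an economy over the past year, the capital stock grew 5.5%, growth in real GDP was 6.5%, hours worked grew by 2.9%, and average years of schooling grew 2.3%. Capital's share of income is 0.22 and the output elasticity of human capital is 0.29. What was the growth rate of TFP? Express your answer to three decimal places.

Labor's share = 1 − 0.22 − 0.29 = 0.49.
The capital stock: 0.22 × 5.5 = 1.21 pp.
Average years of schooling: 0.29 × 2.3 = 0.667 pp.
Hours worked: 0.49 × 2.9 = 1.421 pp.
TFP growth = 6.5 − 3.298 = 3.202%.

TFP grew 3.202%.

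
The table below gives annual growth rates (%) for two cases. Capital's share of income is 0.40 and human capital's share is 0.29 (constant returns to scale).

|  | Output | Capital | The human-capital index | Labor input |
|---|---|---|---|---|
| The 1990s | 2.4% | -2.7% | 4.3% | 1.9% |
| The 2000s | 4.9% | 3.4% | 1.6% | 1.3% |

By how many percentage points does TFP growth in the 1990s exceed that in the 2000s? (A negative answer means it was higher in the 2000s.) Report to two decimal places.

-1.03 percentage points

Labor's share = 1 − 0.4 − 0.29 = 0.31.
The 1990s: TFP = 2.4 + 1.08 − 1.247 − 0.589 = 1.644%.
The 2000s: TFP = 4.9 − 1.36 − 0.464 − 0.403 = 2.673%.
Difference = 1.644 − (2.673) = -1.029 pp.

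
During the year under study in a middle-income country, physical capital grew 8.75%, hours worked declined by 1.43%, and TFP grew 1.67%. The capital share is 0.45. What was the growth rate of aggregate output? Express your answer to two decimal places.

4.82%

Labor's share = 1 − 0.45 = 0.55.
Physical capital: 0.45 × 8.75 = 3.9375 pp.
Hours worked: 0.55 × (-1.43) = -0.7865 pp.
Output growth = 1.67 + 3.151 = 4.821%.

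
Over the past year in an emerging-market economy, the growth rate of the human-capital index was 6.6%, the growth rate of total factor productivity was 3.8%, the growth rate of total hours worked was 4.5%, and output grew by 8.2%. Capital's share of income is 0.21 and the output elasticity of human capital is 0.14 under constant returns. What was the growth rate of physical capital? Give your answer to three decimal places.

Labor's share = 1 − 0.21 − 0.14 = 0.65.
gY = gA + 0.14×6.6 + 0.65×4.5 + 0.21×g.
0.21×g = 8.2 − 3.8 − 3.849 = 0.551.
g = 0.551 / 0.21 = 2.62381%.

2.624%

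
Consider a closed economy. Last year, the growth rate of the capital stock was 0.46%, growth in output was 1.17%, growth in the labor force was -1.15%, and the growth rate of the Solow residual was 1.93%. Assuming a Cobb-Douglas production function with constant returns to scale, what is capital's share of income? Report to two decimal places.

gY = gA + α·gK + (1−α)·gL, so gY − gA − gL = α(gK − gL).
1.17 − 1.93 + 1.15 = α × (0.46 − (-1.15)).
0.39 = 1.61 α, so α = 0.2422.

α = 0.24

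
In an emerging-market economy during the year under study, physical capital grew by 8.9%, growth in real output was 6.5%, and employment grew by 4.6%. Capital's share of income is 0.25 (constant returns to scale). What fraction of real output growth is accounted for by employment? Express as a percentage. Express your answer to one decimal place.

53.1%

Labor's share = 1 − 0.25 = 0.75.
Employment contributed 0.75 × 4.6 = 3.45 pp.
Share of growth = 3.45 / 6.5 × 100 = 53.077%.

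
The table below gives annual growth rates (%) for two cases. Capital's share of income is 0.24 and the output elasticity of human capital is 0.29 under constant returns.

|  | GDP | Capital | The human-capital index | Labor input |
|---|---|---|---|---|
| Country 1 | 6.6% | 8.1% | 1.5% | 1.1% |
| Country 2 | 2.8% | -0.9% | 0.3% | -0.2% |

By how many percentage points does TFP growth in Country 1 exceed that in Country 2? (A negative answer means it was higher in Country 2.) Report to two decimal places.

Labor's share = 1 − 0.24 − 0.29 = 0.47.
Country 1: TFP = 6.6 − 1.944 − 0.435 − 0.517 = 3.704%.
Country 2: TFP = 2.8 + 0.216 − 0.087 + 0.094 = 3.023%.
Difference = 3.704 − (3.023) = 0.681 pp.

0.68 percentage points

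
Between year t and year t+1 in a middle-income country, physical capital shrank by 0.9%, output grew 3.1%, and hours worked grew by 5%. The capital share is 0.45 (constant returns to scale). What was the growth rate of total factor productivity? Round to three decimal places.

0.755%

Labor's share = 1 − 0.45 = 0.55.
Physical capital: 0.45 × (-0.9) = -0.405 pp.
Hours worked: 0.55 × 5 = 2.75 pp.
TFP growth = 3.1 − 2.345 = 0.755%.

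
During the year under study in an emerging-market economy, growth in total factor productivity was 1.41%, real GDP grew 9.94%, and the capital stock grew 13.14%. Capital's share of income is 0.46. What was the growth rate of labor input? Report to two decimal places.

4.60%

Labor's share = 1 − 0.46 = 0.54.
gY = gA + 0.46×13.14 + 0.54×g.
0.54×g = 9.94 − 1.41 − 6.0444 = 2.4856.
g = 2.4856 / 0.54 = 4.603%.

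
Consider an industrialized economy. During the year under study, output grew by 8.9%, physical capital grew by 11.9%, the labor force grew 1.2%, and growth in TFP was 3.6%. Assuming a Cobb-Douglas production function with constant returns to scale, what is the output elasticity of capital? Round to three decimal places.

0.383

gY = gA + α·gK + (1−α)·gL, so gY − gA − gL = α(gK − gL).
8.9 − 3.6 − 1.2 = α × (11.9 − 1.2).
4.1 = 10.7 α, so α = 0.38318.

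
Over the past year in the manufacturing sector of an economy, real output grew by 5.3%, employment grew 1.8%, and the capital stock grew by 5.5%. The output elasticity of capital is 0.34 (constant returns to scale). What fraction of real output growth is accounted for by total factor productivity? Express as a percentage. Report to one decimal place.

Labor's share = 1 − 0.34 = 0.66.
The capital stock: 0.34 × 5.5 = 1.87 pp.
Employment: 0.66 × 1.8 = 1.188 pp.
TFP growth = 5.3 − 3.058 = 2.242%.
TFP share of growth = 2.242 / 5.3 × 100 = 42.302%.

Total factor productivity accounted for 42.3% of growth.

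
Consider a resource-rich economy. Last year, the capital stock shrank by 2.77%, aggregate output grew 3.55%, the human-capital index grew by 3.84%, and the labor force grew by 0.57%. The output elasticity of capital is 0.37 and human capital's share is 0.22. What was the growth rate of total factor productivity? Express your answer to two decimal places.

Labor's share = 1 − 0.37 − 0.22 = 0.41.
The capital stock: 0.37 × (-2.77) = -1.0249 pp.
The human-capital index: 0.22 × 3.84 = 0.8448 pp.
The labor force: 0.41 × 0.57 = 0.2337 pp.
TFP growth = 3.55 − 0.0536 = 3.4964%.

3.50%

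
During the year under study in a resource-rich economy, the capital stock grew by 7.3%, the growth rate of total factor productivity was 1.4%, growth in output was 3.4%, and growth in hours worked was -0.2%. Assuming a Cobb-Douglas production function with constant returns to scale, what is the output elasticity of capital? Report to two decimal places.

gY = gA + α·gK + (1−α)·gL, so gY − gA − gL = α(gK − gL).
3.4 − 1.4 + 0.2 = α × (7.3 − (-0.2)).
2.2 = 7.5 α, so α = 0.2933.

The output elasticity of capital is 0.29.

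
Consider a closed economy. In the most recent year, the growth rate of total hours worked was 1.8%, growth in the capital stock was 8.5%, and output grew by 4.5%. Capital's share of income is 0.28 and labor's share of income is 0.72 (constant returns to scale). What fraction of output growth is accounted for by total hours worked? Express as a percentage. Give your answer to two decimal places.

Labor's share = 1 − 0.28 = 0.72.
Total hours worked contributed 0.72 × 1.8 = 1.296 pp.
Share of growth = 1.296 / 4.5 × 100 = 28.8%.

28.80%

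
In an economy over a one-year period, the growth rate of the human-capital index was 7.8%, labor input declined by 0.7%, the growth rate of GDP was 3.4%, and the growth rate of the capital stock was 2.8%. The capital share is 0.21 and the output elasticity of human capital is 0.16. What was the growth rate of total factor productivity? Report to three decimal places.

Total factor productivity grew 2.005%.

Labor's share = 1 − 0.21 − 0.16 = 0.63.
The capital stock: 0.21 × 2.8 = 0.588 pp.
The human-capital index: 0.16 × 7.8 = 1.248 pp.
Labor input: 0.63 × (-0.7) = -0.441 pp.
TFP growth = 3.4 − 1.395 = 2.005%.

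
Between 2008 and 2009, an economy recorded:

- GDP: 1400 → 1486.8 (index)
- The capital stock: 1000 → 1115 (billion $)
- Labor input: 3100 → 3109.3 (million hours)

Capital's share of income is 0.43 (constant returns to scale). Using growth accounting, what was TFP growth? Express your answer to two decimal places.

TFP grew 1.08%.

GDP growth = (1486.8 − 1400) / 1400 = 6.2%.
The capital stock growth = (1115 − 1000) / 1000 = 11.5%.
Labor input growth = (3109.3 − 3100) / 3100 = 0.3%.
Labor's share = 1 − 0.43 = 0.57.
The capital stock: 0.43 × 11.5 = 4.945 pp.
Labor input: 0.57 × 0.3 = 0.171 pp.
TFP growth = 6.2 − 5.116 = 1.084%.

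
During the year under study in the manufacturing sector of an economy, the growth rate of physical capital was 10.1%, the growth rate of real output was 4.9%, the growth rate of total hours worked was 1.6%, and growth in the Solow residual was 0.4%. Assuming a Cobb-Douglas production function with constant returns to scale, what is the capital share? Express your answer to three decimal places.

0.341

gY = gA + α·gK + (1−α)·gL, so gY − gA − gL = α(gK − gL).
4.9 − 0.4 − 1.6 = α × (10.1 − 1.6).
2.9 = 8.5 α, so α = 0.34118.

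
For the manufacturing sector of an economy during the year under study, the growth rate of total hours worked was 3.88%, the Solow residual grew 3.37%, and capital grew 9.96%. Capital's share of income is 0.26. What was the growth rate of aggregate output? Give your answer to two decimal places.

Labor's share = 1 − 0.26 = 0.74.
Capital: 0.26 × 9.96 = 2.5896 pp.
Total hours worked: 0.74 × 3.88 = 2.8712 pp.
Output growth = 3.37 + 5.4608 = 8.8308%.

8.83%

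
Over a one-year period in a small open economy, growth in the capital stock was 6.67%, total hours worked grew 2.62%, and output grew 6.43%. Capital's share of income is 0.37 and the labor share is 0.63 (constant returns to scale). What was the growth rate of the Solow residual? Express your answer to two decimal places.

The Solow residual grew 2.31%.

Labor's share = 1 − 0.37 = 0.63.
The capital stock: 0.37 × 6.67 = 2.4679 pp.
Total hours worked: 0.63 × 2.62 = 1.6506 pp.
TFP growth = 6.43 − 4.1185 = 2.3115%.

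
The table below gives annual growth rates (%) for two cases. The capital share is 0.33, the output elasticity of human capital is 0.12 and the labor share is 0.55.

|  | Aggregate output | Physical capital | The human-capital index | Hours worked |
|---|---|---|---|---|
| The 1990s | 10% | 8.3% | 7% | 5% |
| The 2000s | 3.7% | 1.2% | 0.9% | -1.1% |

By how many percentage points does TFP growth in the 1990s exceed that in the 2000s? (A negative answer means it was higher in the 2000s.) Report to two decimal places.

-0.13 percentage points

Labor's share = 1 − 0.33 − 0.12 = 0.55.
The 1990s: TFP = 10 − 2.739 − 0.84 − 2.75 = 3.671%.
The 2000s: TFP = 3.7 − 0.396 − 0.108 + 0.605 = 3.801%.
Difference = 3.671 − (3.801) = -0.13 pp.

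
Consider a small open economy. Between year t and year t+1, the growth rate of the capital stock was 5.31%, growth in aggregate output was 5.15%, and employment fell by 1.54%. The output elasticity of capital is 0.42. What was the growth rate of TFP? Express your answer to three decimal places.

Labor's share = 1 − 0.42 = 0.58.
The capital stock: 0.42 × 5.31 = 2.2302 pp.
Employment: 0.58 × (-1.54) = -0.8932 pp.
TFP growth = 5.15 − 1.337 = 3.813%.

TFP grew 3.813%.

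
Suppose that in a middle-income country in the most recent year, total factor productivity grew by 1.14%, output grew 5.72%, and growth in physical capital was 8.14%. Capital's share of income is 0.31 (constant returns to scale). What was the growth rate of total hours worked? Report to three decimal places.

Labor's share = 1 − 0.31 = 0.69.
gY = gA + 0.31×8.14 + 0.69×g.
0.69×g = 5.72 − 1.14 − 2.5234 = 2.0566.
g = 2.0566 / 0.69 = 2.98058%.

2.981%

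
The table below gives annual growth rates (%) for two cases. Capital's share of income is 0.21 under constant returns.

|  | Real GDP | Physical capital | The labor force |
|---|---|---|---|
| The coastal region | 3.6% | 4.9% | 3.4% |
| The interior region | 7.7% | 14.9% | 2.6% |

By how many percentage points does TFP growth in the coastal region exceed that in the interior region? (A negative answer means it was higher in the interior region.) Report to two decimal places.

Labor's share = 1 − 0.21 = 0.79.
The coastal region: TFP = 3.6 − 1.029 − 2.686 = -0.115%.
The interior region: TFP = 7.7 − 3.129 − 2.054 = 2.517%.
Difference = -0.115 − (2.517) = -2.632 pp.

-2.63 percentage points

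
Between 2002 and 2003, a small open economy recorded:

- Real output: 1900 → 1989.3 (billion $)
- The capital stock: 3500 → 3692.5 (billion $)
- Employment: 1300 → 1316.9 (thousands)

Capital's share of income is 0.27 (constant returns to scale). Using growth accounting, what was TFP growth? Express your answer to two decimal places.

2.27%

Real output growth = (1989.3 − 1900) / 1900 = 4.7%.
The capital stock growth = (3692.5 − 3500) / 3500 = 5.5%.
Employment growth = (1316.9 − 1300) / 1300 = 1.3%.
Labor's share = 1 − 0.27 = 0.73.
The capital stock: 0.27 × 5.5 = 1.485 pp.
Employment: 0.73 × 1.3 = 0.949 pp.
TFP growth = 4.7 − 2.434 = 2.266%.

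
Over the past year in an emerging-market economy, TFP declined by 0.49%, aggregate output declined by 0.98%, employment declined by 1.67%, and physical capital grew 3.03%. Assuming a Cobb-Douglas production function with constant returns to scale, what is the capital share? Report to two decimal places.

The capital share is 0.25.

gY = gA + α·gK + (1−α)·gL, so gY − gA − gL = α(gK − gL).
-0.98 + 0.49 + 1.67 = α × (3.03 − (-1.67)).
1.18 = 4.7 α, so α = 0.2511.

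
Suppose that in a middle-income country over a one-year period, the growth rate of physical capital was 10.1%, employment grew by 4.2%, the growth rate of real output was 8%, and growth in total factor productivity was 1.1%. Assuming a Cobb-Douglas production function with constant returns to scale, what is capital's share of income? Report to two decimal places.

Capital's share of income is 0.46.

gY = gA + α·gK + (1−α)·gL, so gY − gA − gL = α(gK − gL).
8 − 1.1 − 4.2 = α × (10.1 − 4.2).
2.7 = 5.9 α, so α = 0.4576.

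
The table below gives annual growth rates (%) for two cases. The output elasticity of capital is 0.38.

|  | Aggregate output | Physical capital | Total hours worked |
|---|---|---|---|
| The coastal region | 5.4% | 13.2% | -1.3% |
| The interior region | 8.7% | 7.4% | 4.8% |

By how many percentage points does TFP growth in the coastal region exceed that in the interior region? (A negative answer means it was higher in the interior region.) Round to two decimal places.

Labor's share = 1 − 0.38 = 0.62.
The coastal region: TFP = 5.4 − 5.016 + 0.806 = 1.19%.
The interior region: TFP = 8.7 − 2.812 − 2.976 = 2.912%.
Difference = 1.19 − (2.912) = -1.722 pp.

-1.72 percentage points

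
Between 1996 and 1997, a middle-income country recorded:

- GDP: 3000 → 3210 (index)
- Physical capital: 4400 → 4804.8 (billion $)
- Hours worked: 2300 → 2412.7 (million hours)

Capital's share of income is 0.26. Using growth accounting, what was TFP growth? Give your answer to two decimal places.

TFP grew 0.98%.

GDP growth = (3210 − 3000) / 3000 = 7%.
Physical capital growth = (4804.8 − 4400) / 4400 = 9.2%.
Hours worked growth = (2412.7 − 2300) / 2300 = 4.9%.
Labor's share = 1 − 0.26 = 0.74.
Physical capital: 0.26 × 9.2 = 2.392 pp.
Hours worked: 0.74 × 4.9 = 3.626 pp.
TFP growth = 7 − 6.018 = 0.982%.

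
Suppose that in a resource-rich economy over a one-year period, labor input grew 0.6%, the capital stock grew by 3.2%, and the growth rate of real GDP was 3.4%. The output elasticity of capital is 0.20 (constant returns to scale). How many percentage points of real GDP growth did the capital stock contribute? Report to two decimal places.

Contribution = share × growth = 0.2 × 3.2 = 0.64 pp.

0.64 percentage points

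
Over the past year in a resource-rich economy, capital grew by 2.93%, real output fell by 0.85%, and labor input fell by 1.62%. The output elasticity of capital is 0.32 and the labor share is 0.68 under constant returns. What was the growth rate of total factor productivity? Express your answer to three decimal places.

-0.686%

Labor's share = 1 − 0.32 = 0.68.
Capital: 0.32 × 2.93 = 0.9376 pp.
Labor input: 0.68 × (-1.62) = -1.1016 pp.
TFP growth = -0.85 + 0.164 = -0.686%.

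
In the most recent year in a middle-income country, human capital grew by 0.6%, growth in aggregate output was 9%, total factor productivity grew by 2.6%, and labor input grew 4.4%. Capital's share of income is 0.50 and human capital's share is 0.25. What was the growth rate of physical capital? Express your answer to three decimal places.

Labor's share = 1 − 0.5 − 0.25 = 0.25.
gY = gA + 0.25×0.6 + 0.25×4.4 + 0.5×g.
0.5×g = 9 − 2.6 − 1.25 = 5.15.
g = 5.15 / 0.5 = 10.3%.

10.300%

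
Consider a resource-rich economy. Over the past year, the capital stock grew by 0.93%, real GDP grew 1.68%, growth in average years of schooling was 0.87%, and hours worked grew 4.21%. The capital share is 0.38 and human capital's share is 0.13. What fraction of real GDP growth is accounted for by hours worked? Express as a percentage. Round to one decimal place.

122.8%

Labor's share = 1 − 0.38 − 0.13 = 0.49.
Hours worked contributed 0.49 × 4.21 = 2.0629 pp.
Share of growth = 2.0629 / 1.68 × 100 = 122.792%.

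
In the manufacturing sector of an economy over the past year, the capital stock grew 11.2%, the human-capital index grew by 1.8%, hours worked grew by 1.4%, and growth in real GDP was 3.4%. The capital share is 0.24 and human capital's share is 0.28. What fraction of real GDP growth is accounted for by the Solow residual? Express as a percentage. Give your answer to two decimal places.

The Solow residual accounted for -13.65% of growth.

Labor's share = 1 − 0.24 − 0.28 = 0.48.
The capital stock: 0.24 × 11.2 = 2.688 pp.
The human-capital index: 0.28 × 1.8 = 0.504 pp.
Hours worked: 0.48 × 1.4 = 0.672 pp.
TFP growth = 3.4 − 3.864 = -0.464%.
TFP share of growth = -0.464 / 3.4 × 100 = -13.6471%.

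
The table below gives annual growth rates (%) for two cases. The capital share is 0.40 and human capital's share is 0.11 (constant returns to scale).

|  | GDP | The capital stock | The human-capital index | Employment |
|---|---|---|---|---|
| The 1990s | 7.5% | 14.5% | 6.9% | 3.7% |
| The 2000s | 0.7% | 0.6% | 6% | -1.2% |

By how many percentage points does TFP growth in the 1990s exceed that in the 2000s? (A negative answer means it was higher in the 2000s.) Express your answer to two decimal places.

-1.26 percentage points

Labor's share = 1 − 0.4 − 0.11 = 0.49.
The 1990s: TFP = 7.5 − 5.8 − 0.759 − 1.813 = -0.872%.
The 2000s: TFP = 0.7 − 0.24 − 0.66 + 0.588 = 0.388%.
Difference = -0.872 − (0.388) = -1.26 pp.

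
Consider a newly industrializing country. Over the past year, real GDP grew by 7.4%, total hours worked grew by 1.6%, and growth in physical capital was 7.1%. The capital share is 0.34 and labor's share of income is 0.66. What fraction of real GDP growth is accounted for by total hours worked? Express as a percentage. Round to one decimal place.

Total hours worked accounted for 14.3% of growth.

Labor's share = 1 − 0.34 = 0.66.
Total hours worked contributed 0.66 × 1.6 = 1.056 pp.
Share of growth = 1.056 / 7.4 × 100 = 14.27%.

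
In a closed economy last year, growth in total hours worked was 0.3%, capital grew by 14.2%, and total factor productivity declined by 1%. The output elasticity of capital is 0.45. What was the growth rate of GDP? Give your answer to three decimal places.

GDP growth was 5.555%.

Labor's share = 1 − 0.45 = 0.55.
Capital: 0.45 × 14.2 = 6.39 pp.
Total hours worked: 0.55 × 0.3 = 0.165 pp.
Output growth = -1 + 6.555 = 5.555%.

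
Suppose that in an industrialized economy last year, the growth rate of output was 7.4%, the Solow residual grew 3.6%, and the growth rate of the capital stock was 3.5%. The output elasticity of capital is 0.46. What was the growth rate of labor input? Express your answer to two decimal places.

Labor input grew 4.06%.

Labor's share = 1 − 0.46 = 0.54.
gY = gA + 0.46×3.5 + 0.54×g.
0.54×g = 7.4 − 3.6 − 1.61 = 2.19.
g = 2.19 / 0.54 = 4.0556%.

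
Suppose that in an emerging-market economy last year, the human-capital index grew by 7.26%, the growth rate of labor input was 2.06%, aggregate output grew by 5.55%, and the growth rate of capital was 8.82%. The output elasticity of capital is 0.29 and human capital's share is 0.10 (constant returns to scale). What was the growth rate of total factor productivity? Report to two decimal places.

Total factor productivity growth was 1.01%.

Labor's share = 1 − 0.29 − 0.1 = 0.61.
Capital: 0.29 × 8.82 = 2.5578 pp.
The human-capital index: 0.1 × 7.26 = 0.726 pp.
Labor input: 0.61 × 2.06 = 1.2566 pp.
TFP growth = 5.55 − 4.5404 = 1.0096%.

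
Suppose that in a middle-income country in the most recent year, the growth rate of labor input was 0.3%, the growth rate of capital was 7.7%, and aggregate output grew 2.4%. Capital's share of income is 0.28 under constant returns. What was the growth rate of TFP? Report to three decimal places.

TFP growth was 0.028%.

Labor's share = 1 − 0.28 = 0.72.
Capital: 0.28 × 7.7 = 2.156 pp.
Labor input: 0.72 × 0.3 = 0.216 pp.
TFP growth = 2.4 − 2.372 = 0.028%.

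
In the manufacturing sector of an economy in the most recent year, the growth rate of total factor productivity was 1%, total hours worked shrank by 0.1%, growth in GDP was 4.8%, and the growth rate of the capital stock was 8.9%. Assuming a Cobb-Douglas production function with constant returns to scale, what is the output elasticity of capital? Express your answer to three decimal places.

α = 0.433

gY = gA + α·gK + (1−α)·gL, so gY − gA − gL = α(gK − gL).
4.8 − 1 + 0.1 = α × (8.9 − (-0.1)).
3.9 = 9 α, so α = 0.43333.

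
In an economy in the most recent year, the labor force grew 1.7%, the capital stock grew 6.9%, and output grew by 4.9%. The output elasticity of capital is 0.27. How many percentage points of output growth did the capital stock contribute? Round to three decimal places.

1.863

Contribution = share × growth = 0.27 × 6.9 = 1.863 pp.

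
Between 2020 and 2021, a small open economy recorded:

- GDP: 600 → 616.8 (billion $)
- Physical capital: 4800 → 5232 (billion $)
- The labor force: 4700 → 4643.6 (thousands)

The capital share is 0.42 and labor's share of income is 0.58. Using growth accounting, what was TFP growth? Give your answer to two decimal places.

GDP growth = (616.8 − 600) / 600 = 2.8%.
Physical capital growth = (5232 − 4800) / 4800 = 9%.
The labor force growth = (4643.6 − 4700) / 4700 = -1.2%.
Labor's share = 1 − 0.42 = 0.58.
Physical capital: 0.42 × 9 = 3.78 pp.
The labor force: 0.58 × (-1.2) = -0.696 pp.
TFP growth = 2.8 − 3.084 = -0.284%.

-0.28%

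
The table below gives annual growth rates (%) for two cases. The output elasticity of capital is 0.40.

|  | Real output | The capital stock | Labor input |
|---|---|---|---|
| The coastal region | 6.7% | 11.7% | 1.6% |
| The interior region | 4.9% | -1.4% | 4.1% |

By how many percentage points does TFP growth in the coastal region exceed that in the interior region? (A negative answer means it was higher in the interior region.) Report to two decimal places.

Labor's share = 1 − 0.4 = 0.6.
The coastal region: TFP = 6.7 − 4.68 − 0.96 = 1.06%.
The interior region: TFP = 4.9 + 0.56 − 2.46 = 3%.
Difference = 1.06 − (3) = -1.94 pp.

-1.94 percentage points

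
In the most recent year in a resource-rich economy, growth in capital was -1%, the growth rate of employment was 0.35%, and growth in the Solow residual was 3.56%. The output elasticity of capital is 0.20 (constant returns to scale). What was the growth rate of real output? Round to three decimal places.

3.640%

Labor's share = 1 − 0.2 = 0.8.
Capital: 0.2 × (-1) = -0.2 pp.
Employment: 0.8 × 0.35 = 0.28 pp.
Output growth = 3.56 + 0.08 = 3.64%.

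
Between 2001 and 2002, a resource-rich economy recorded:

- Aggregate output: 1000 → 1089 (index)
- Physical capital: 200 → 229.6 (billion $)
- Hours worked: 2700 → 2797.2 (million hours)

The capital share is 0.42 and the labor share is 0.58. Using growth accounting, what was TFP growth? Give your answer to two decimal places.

0.60%

Aggregate output growth = (1089 − 1000) / 1000 = 8.9%.
Physical capital growth = (229.6 − 200) / 200 = 14.8%.
Hours worked growth = (2797.2 − 2700) / 2700 = 3.6%.
Labor's share = 1 − 0.42 = 0.58.
Physical capital: 0.42 × 14.8 = 6.216 pp.
Hours worked: 0.58 × 3.6 = 2.088 pp.
TFP growth = 8.9 − 8.304 = 0.596%.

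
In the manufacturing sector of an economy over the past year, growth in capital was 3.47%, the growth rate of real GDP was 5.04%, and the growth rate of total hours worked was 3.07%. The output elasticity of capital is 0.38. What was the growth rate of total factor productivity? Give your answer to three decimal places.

Labor's share = 1 − 0.38 = 0.62.
Capital: 0.38 × 3.47 = 1.3186 pp.
Total hours worked: 0.62 × 3.07 = 1.9034 pp.
TFP growth = 5.04 − 3.222 = 1.818%.

1.818%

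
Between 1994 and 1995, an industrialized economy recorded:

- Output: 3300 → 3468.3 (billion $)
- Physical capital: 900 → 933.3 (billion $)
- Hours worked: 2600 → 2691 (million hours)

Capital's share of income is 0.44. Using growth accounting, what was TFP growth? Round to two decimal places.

TFP growth was 1.51%.

Output growth = (3468.3 − 3300) / 3300 = 5.1%.
Physical capital growth = (933.3 − 900) / 900 = 3.7%.
Hours worked growth = (2691 − 2600) / 2600 = 3.5%.
Labor's share = 1 − 0.44 = 0.56.
Physical capital: 0.44 × 3.7 = 1.628 pp.
Hours worked: 0.56 × 3.5 = 1.96 pp.
TFP growth = 5.1 − 3.588 = 1.512%.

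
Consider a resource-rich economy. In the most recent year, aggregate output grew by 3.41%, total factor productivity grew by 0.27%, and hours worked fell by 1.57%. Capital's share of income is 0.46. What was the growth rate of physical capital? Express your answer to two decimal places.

8.67%

Labor's share = 1 − 0.46 = 0.54.
gY = gA + 0.54×(-1.57) + 0.46×g.
0.46×g = 3.41 − 0.27 + 0.8478 = 3.9878.
g = 3.9878 / 0.46 = 8.6691%.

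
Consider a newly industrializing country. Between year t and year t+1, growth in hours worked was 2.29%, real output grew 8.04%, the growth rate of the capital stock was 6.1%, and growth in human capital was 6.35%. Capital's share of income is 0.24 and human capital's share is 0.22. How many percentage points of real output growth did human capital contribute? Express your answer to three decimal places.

1.397 pp

Contribution = share × growth = 0.22 × 6.35 = 1.397 pp.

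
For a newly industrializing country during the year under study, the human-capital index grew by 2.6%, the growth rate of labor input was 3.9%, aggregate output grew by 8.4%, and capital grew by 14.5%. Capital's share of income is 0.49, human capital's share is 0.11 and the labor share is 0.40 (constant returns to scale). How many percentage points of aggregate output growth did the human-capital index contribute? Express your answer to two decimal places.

0.29 pp

Contribution = share × growth = 0.11 × 2.6 = 0.286 pp.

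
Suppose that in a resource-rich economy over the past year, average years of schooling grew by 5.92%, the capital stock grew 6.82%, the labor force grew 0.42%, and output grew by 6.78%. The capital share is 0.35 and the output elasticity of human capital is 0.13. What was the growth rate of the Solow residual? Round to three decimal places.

Labor's share = 1 − 0.35 − 0.13 = 0.52.
The capital stock: 0.35 × 6.82 = 2.387 pp.
Average years of schooling: 0.13 × 5.92 = 0.7696 pp.
The labor force: 0.52 × 0.42 = 0.2184 pp.
TFP growth = 6.78 − 3.375 = 3.405%.

The Solow residual growth was 3.405%.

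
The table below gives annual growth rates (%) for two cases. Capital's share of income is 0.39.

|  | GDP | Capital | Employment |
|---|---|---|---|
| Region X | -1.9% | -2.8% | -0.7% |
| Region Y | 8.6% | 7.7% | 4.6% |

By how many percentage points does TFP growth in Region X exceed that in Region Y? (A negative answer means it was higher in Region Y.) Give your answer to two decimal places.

-3.17 percentage points

Labor's share = 1 − 0.39 = 0.61.
Region X: TFP = -1.9 + 1.092 + 0.427 = -0.381%.
Region Y: TFP = 8.6 − 3.003 − 2.806 = 2.791%.
Difference = -0.381 − (2.791) = -3.172 pp.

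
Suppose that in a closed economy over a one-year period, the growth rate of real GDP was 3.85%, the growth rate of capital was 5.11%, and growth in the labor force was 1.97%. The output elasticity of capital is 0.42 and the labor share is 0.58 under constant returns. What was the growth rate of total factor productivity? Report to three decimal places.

Labor's share = 1 − 0.42 = 0.58.
Capital: 0.42 × 5.11 = 2.1462 pp.
The labor force: 0.58 × 1.97 = 1.1426 pp.
TFP growth = 3.85 − 3.2888 = 0.5612%.

Total factor productivity growth was 0.561%.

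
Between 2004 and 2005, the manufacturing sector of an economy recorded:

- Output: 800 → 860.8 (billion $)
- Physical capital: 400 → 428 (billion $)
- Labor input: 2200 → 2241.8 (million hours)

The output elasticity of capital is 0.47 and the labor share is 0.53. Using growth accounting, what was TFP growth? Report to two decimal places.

Output growth = (860.8 − 800) / 800 = 7.6%.
Physical capital growth = (428 − 400) / 400 = 7%.
Labor input growth = (2241.8 − 2200) / 2200 = 1.9%.
Labor's share = 1 − 0.47 = 0.53.
Physical capital: 0.47 × 7 = 3.29 pp.
Labor input: 0.53 × 1.9 = 1.007 pp.
TFP growth = 7.6 − 4.297 = 3.303%.

TFP grew 3.30%.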